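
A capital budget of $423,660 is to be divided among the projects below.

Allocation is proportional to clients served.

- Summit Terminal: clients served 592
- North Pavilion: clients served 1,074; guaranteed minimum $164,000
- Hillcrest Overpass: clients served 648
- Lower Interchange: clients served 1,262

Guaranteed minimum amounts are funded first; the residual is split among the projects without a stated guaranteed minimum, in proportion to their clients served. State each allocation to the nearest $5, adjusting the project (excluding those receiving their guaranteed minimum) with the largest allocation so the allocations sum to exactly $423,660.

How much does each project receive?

Summit Terminal: $61,440 · North Pavilion: $164,000 · Hillcrest Overpass: $67,250 · Lower Interchange: $130,970

Minimums first: North Pavilion $164,000. Balance $259,660.
Balance split over remaining clients served 2,502: Summit Terminal 61,438.34 → $61,440; Hillcrest Overpass 67,250.07 → $67,250; Lower Interchange 130,971.59 → $130,970.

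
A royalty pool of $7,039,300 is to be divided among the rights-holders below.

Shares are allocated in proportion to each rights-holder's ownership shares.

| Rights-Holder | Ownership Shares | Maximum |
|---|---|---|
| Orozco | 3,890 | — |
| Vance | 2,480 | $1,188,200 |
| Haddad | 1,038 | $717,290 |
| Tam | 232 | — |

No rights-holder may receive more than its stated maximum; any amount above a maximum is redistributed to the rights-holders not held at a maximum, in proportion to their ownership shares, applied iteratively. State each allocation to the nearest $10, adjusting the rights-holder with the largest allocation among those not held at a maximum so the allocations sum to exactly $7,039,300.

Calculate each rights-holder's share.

Orozco: $4,844,860; Vance: $1,188,200; Haddad: $717,290; Tam: $288,950

Combined ownership shares = 7,640.
Unconstrained shares: Orozco 3,584,146.20; Vance 2,285,008.38; Haddad 956,386.57; Tam 213,758.85.
Cap binds for Vance ($1,188,200), Haddad ($717,290); balance $5,133,810 reallocated over remaining ownership shares 4,122.
Redistributed shares: Orozco 4,844,861.94 → $4,844,860; Tam 288,948.06 → $288,950.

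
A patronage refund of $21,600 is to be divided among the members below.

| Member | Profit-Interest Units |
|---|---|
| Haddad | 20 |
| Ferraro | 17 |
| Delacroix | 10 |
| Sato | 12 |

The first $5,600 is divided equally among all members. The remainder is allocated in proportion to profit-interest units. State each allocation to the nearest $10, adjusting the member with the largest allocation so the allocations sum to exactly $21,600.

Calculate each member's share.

$5,600 shared equally gives $1,400 per member.
Remainder $16,000 by profit-interest units (total 59): Haddad 5,423.73 → $5,420; Ferraro 4,610.17 → $4,610; Delacroix 2,711.86 → $2,710; Sato 3,254.24 → $3,250.
Rounding difference +$10 on remainder applied to Haddad.
Totals: Haddad $1,400 + $5,430 = $6,830; Ferraro $1,400 + $4,610 = $6,010; Delacroix $1,400 + $2,710 = $4,110; Sato $1,400 + $3,250 = $4,650.

Haddad: $6,830; Ferraro: $6,010; Delacroix: $4,110; Sato: $4,650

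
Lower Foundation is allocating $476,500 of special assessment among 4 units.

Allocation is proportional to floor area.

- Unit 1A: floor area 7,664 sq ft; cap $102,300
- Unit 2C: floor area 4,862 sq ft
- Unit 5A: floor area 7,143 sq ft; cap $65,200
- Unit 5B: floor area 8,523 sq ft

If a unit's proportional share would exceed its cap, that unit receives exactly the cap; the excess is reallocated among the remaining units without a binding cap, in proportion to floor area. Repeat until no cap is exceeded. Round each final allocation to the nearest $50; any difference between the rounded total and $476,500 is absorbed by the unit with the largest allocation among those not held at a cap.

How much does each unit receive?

Total floor area = 28,192.
Pro-rata shares before constraints: Unit 1A 129,536.61; Unit 2C 82,177.32; Unit 5A 120,730.69; Unit 5B 144,055.39.
Held at cap: Unit 1A ($102,300), Unit 5A ($65,200); balance $309,000 reallocated over remaining floor area 13,385.
Remaining shares: Unit 2C 112,241.91 → $112,250; Unit 5B 196,758.09 → $196,750.

Unit 1A: $102,300 · Unit 2C: $112,250 · Unit 5A: $65,200 · Unit 5B: $196,750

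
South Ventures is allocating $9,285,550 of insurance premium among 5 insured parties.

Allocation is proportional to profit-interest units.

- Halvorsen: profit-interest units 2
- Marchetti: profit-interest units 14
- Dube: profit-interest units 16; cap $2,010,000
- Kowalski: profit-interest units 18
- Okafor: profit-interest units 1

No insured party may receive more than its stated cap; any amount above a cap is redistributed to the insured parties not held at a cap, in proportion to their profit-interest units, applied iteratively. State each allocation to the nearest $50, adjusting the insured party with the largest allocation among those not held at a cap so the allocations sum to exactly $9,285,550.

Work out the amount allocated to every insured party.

Combined profit-interest units = 51.
Pro-rata shares before constraints: Halvorsen 364,139.22; Marchetti 2,548,974.51; Dube 2,913,113.73; Kowalski 3,277,252.94; Okafor 182,069.61.
Capped: Dube ($2,010,000); residual $7,275,550 reallocated over remaining profit-interest units 35.
Shares after redistribution: Halvorsen 415,745.71 → $415,750; Marchetti 2,910,220.00 → $2,910,200; Kowalski 3,741,711.43 → $3,741,700; Okafor 207,872.86 → $207,850.
Rounding difference +$50 applied to Kowalski → $3,741,750.

Halvorsen: $415,750 · Marchetti: $2,910,200 · Dube: $2,010,000 · Kowalski: $3,741,750 · Okafor: $207,850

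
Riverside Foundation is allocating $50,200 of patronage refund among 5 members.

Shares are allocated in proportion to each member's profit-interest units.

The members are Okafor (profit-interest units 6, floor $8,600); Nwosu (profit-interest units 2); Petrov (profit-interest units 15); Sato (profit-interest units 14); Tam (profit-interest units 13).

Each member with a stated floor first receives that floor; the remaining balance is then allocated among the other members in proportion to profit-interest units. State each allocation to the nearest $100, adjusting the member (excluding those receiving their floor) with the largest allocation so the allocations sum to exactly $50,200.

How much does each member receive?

Guaranteed amounts: Okafor $8,600. Balance $41,600.
Balance split over remaining profit-interest units 44: Nwosu 1,890.91 → $1,900; Petrov 14,181.82 → $14,200; Sato 13,236.36 → $13,200; Tam 12,290.91 → $12,300.

Okafor: $8,600 · Nwosu: $1,900 · Petrov: $14,200 · Sato: $13,200 · Tam: $12,300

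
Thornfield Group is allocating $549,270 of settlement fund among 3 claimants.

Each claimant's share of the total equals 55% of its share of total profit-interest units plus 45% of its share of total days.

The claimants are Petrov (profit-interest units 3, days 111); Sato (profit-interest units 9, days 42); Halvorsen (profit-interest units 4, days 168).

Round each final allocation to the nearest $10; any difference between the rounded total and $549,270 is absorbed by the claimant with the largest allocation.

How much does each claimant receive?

Petrov: $142,110 · Sato: $202,270 · Halvorsen: $204,890

Profit-interest units total 16; days total 321.
Blended shares (55% profit-interest units + 45% days): Petrov 0.2587; Sato 0.3683; Halvorsen 0.3730.
Unrounded shares: Petrov 142,113.99; Sato 202,270.60; Halvorsen 204,885.41.
After rounding ($10): Petrov $142,110; Sato $202,270; Halvorsen $204,890. Sum = $549,270.
No rounding difference to absorb.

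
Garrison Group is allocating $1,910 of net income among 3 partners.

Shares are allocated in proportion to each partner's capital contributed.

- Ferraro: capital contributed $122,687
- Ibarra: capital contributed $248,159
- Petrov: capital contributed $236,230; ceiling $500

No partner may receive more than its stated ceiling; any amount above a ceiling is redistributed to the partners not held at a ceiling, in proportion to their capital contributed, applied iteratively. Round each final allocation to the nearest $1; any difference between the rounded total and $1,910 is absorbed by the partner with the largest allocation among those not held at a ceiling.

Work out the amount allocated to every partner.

Sum of capital contributed: 607,076.
Proportional shares (ignoring caps): Ferraro 386.00; Ibarra 780.76; Petrov 743.23.
Capped: Petrov ($500); residual $1,410 reallocated over remaining capital contributed 370,846.
Remaining shares: Ferraro 466.47 → $466; Ibarra 943.53 → $944.

Ferraro: $466; Ibarra: $944; Petrov: $500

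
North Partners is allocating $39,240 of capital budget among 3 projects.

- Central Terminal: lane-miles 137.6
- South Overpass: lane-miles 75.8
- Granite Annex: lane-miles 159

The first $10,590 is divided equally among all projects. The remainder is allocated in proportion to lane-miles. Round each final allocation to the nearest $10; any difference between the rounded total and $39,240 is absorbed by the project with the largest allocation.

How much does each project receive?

$10,590 shared equally gives $3,530 per project.
Remainder $28,650 by lane-miles (total 372.4): Central Terminal 10,586.04 → $10,590; South Overpass 5,831.55 → $5,830; Granite Annex 12,232.41 → $12,230.
Totals: Central Terminal $3,530 + $10,590 = $14,120; South Overpass $3,530 + $5,830 = $9,360; Granite Annex $3,530 + $12,230 = $15,760.

Central Terminal: $14,120 | South Overpass: $9,360 | Granite Annex: $15,760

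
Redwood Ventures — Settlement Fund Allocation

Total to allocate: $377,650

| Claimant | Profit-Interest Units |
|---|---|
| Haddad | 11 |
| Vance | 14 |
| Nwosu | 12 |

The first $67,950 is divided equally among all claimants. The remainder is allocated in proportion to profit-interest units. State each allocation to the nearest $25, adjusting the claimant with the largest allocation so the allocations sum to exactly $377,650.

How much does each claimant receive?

$67,950 shared equally gives $22,650 per claimant.
Remainder $309,700 by profit-interest units (total 37): Haddad 92,072.97 → $92,075; Vance 117,183.78 → $117,175; Nwosu 100,443.24 → $100,450.
Totals: Haddad $22,650 + $92,075 = $114,725; Vance $22,650 + $117,175 = $139,825; Nwosu $22,650 + $100,450 = $123,100.

Haddad: $114,725; Vance: $139,825; Nwosu: $123,100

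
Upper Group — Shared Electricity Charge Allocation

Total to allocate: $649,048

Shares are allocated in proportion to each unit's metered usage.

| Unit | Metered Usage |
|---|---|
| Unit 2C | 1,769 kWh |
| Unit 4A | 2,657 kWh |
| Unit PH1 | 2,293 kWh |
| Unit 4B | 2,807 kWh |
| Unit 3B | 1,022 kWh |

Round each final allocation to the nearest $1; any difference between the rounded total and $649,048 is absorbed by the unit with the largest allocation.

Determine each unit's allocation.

Unit 2C: $108,852; Unit 4A: $163,493; Unit PH1: $141,095; Unit 4B: $172,721; Unit 3B: $62,887

Metered usage total: 10,548.
Unrounded shares: Unit 2C 1,769/10,548 × $649,048 = 108,851.53; Unit 4A 2,657/10,548 × $649,048 = 163,492.66; Unit PH1 2,293/10,548 × $649,048 = 141,094.72; Unit 4B 2,807/10,548 × $649,048 = 172,722.58; Unit 3B 1,022/10,548 × $649,048 = 62,886.52.
At nearest $1: Unit 2C $108,852; Unit 4A $163,493; Unit PH1 $141,095; Unit 4B $172,723; Unit 3B $62,887. Sum = $649,050.
Difference $649,048 − $649,050 = −$2 applied to largest allocation (Unit 4B): Unit 4B becomes $172,721.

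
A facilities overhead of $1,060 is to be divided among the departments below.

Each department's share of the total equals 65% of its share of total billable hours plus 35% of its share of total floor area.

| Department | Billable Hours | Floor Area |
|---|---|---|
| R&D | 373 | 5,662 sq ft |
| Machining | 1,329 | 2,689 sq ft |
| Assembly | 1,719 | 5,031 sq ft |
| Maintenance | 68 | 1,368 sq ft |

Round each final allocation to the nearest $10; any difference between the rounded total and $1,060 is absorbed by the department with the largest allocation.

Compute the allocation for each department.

R&D: $220 · Machining: $330 · Assembly: $460 · Maintenance: $50

Billable hours total 3,489; floor area total 14,750.
Combined weights (65% billable hours + 35% floor area): R&D 0.2038; Machining 0.3114; Assembly 0.4396; Maintenance 0.0451.
Pro-rata amounts: R&D 216.07; Machining 330.08; Assembly 466.01; Maintenance 47.84.
At nearest $10: R&D $220; Machining $330; Assembly $470; Maintenance $50. Sum = $1,070.
Difference $1,060 − $1,070 = −$10 applied to largest allocation (Assembly): Assembly becomes $460.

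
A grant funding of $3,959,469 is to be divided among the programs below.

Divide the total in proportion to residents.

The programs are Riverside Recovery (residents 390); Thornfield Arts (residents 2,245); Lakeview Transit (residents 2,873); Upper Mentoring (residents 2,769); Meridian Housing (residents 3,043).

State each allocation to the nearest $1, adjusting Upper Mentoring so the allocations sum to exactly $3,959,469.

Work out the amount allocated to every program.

Combined residents = 11,320.
Pro-rata amounts: Riverside Recovery 390/11,320 × $3,959,469 = 136,412.80; Thornfield Arts 2,245/11,320 × $3,959,469 = 785,248.05; Lakeview Transit 2,873/11,320 × $3,959,469 = 1,004,907.64; Upper Mentoring 2,769/11,320 × $3,959,469 = 968,530.89; Meridian Housing 3,043/11,320 × $3,959,469 = 1,064,369.63.
Rounded to nearest $1: Riverside Recovery $136,413; Thornfield Arts $785,248; Lakeview Transit $1,004,908; Upper Mentoring $968,531; Meridian Housing $1,064,370. Sum = $3,959,470.
Difference $3,959,469 − $3,959,470 = −$1 applied to Upper Mentoring: Upper Mentoring becomes $968,530.

Riverside Recovery: $136,413 | Thornfield Arts: $785,248 | Lakeview Transit: $1,004,908 | Upper Mentoring: $968,530 | Meridian Housing: $1,064,370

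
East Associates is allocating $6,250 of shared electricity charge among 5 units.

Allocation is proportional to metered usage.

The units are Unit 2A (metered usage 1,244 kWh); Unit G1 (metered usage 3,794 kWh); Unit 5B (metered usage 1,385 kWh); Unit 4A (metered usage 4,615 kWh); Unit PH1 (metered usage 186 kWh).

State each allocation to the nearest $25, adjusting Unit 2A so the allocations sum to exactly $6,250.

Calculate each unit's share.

Combined metered usage = 11,224.
Unrounded shares: Unit 2A 1,244/11,224 × $6,250 = 692.71; Unit G1 3,794/11,224 × $6,250 = 2,112.66; Unit 5B 1,385/11,224 × $6,250 = 771.23; Unit 4A 4,615/11,224 × $6,250 = 2,569.83; Unit PH1 186/11,224 × $6,250 = 103.57.
At nearest $25: Unit 2A $700; Unit G1 $2,125; Unit 5B $775; Unit 4A $2,575; Unit PH1 $100. Sum = $6,275.
Difference $6,250 − $6,275 = −$25 applied to Unit 2A: Unit 2A becomes $675.

Unit 2A: $675; Unit G1: $2,125; Unit 5B: $775; Unit 4A: $2,575; Unit PH1: $100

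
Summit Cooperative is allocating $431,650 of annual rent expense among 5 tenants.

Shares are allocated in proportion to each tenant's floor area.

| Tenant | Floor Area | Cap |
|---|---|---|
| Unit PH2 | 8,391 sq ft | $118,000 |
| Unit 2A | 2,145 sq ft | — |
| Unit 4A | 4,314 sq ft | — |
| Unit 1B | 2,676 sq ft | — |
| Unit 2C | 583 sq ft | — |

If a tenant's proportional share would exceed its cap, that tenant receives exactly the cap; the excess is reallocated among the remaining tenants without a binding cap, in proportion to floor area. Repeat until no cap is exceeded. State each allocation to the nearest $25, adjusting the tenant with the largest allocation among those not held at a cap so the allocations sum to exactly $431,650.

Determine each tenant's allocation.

Unit PH2: $118,000; Unit 2A: $69,225; Unit 4A: $139,225; Unit 1B: $86,375; Unit 2C: $18,825

Floor area total: 18,109.
Proportional shares (ignoring caps): Unit PH2 200,009.67; Unit 2A 51,128.68; Unit 4A 102,829.43; Unit 1B 63,785.71; Unit 2C 13,896.51.
Capped: Unit PH2 ($118,000); residual $313,650 reallocated over remaining floor area 9,718.
Shares after redistribution: Unit 2A 69,230.22 → $69,225; Unit 4A 139,235.04 → $139,225; Unit 1B 86,368.33 → $86,375; Unit 2C 18,816.42 → $18,825.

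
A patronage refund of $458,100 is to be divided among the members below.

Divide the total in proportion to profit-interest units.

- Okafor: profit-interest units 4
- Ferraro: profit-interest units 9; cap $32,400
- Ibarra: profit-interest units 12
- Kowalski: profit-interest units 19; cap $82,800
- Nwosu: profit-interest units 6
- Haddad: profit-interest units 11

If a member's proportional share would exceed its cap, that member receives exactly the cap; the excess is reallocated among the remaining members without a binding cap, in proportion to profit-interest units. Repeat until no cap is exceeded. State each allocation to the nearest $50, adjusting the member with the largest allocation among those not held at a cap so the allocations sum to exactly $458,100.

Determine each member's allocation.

Sum of profit-interest units: 61.
Proportional shares (ignoring caps): Okafor 30,039.34; Ferraro 67,588.52; Ibarra 90,118.03; Kowalski 142,686.89; Nwosu 45,059.02; Haddad 82,608.20.
Held at cap: Ferraro ($32,400), Kowalski ($82,800); balance $342,900 reallocated over remaining profit-interest units 33.
Redistributed shares: Okafor 41,563.64 → $41,550; Ibarra 124,690.91 → $124,700; Nwosu 62,345.45 → $62,350; Haddad 114,300.00 → $114,300.

Okafor: $41,550; Ferraro: $32,400; Ibarra: $124,700; Kowalski: $82,800; Nwosu: $62,350; Haddad: $114,300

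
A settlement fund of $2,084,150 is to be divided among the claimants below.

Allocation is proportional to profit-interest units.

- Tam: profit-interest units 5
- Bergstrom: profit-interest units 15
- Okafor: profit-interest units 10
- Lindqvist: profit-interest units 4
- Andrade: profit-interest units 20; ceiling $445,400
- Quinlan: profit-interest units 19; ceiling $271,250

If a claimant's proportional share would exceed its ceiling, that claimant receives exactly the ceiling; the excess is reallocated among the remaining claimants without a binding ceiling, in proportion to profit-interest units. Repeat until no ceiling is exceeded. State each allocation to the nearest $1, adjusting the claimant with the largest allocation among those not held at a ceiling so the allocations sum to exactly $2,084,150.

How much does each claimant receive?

Tam: $201,103; Bergstrom: $603,309; Okafor: $402,206; Lindqvist: $160,882; Andrade: $445,400; Quinlan: $271,250

Sum of profit-interest units: 73.
Proportional shares (ignoring caps): Tam 142,750.00; Bergstrom 428,250.00; Okafor 285,500.00; Lindqvist 114,200.00; Andrade 571,000.00; Quinlan 542,450.00.
Held at cap: Andrade ($445,400), Quinlan ($271,250); residual $1,367,500 reallocated over remaining profit-interest units 34.
Remaining shares: Tam 201,102.94 → $201,103; Bergstrom 603,308.82 → $603,309; Okafor 402,205.88 → $402,206; Lindqvist 160,882.35 → $160,882.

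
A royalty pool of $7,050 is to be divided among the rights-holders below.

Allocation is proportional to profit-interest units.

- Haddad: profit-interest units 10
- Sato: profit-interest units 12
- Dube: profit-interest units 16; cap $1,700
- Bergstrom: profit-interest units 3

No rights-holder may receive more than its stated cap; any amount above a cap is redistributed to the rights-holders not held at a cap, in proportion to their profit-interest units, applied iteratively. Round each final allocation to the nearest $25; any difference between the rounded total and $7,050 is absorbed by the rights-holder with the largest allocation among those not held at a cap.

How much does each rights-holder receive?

Profit-interest units total: 41.
Proportional shares (ignoring caps): Haddad 1,719.51; Sato 2,063.41; Dube 2,751.22; Bergstrom 515.85.
Capped: Dube ($1,700); remaining pool $5,350 reallocated over remaining profit-interest units 25.
Redistributed shares: Haddad 2,140.00 → $2,150; Sato 2,568.00 → $2,575; Bergstrom 642.00 → $650.
Rounding difference −$25 applied to Sato → $2,550.

Haddad: $2,150 · Sato: $2,550 · Dube: $1,700 · Bergstrom: $650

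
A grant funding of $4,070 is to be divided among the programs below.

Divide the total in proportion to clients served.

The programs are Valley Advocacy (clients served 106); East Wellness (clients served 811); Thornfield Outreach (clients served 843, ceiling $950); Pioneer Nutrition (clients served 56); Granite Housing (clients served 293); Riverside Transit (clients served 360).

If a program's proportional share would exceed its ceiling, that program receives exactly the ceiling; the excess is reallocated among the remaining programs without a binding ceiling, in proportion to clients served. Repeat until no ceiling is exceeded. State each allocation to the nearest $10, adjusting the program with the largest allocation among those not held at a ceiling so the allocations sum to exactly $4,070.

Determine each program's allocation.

Sum of clients served: 2,469.
Pro-rata shares before constraints: Valley Advocacy 174.73; East Wellness 1,336.89; Thornfield Outreach 1,389.64; Pioneer Nutrition 92.31; Granite Housing 482.99; Riverside Transit 593.44.
Held at cap: Thornfield Outreach ($950); remaining pool $3,120 reallocated over remaining clients served 1,626.
Shares after redistribution: Valley Advocacy 203.39 → $200; East Wellness 1,556.16 → $1,560; Pioneer Nutrition 107.45 → $110; Granite Housing 562.21 → $560; Riverside Transit 690.77 → $690.

Valley Advocacy: $200 | East Wellness: $1,560 | Thornfield Outreach: $950 | Pioneer Nutrition: $110 | Granite Housing: $560 | Riverside Transit: $690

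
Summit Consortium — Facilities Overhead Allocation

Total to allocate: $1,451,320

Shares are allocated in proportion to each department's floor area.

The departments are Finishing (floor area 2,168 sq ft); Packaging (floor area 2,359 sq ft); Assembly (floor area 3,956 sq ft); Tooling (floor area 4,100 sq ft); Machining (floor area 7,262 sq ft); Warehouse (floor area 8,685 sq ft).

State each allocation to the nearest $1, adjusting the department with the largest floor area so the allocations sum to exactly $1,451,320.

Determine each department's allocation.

Combined floor area = 2,168 + 2,359 + 3,956 + 4,100 + 7,262 + 8,685 = 28,530.
Unrounded shares: Finishing 110,286.08; Packaging 120,002.24; Assembly 201,241.57; Tooling 208,566.84; Machining 369,417.66; Warehouse 441,805.62.
Rounded to nearest $1: Finishing $110,286; Packaging $120,002; Assembly $201,242; Tooling $208,567; Machining $369,418; Warehouse $441,806. Sum = $1,451,321.
Difference $1,451,320 − $1,451,321 = −$1 applied to largest floor area (Warehouse): Warehouse becomes $441,805.

Finishing: $110,286 · Packaging: $120,002 · Assembly: $201,242 · Tooling: $208,567 · Machining: $369,418 · Warehouse: $441,805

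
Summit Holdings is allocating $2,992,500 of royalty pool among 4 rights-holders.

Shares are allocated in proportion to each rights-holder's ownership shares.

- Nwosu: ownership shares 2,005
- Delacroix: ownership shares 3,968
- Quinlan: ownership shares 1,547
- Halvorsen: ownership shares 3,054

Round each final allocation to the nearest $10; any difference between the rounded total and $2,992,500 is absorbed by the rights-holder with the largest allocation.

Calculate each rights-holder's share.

Nwosu: $567,430; Delacroix: $1,122,960; Quinlan: $437,810; Halvorsen: $864,300

Sum of ownership shares: 10,574.
Proportional shares: Nwosu 2,005/10,574 × $2,992,500 = 567,426.00; Delacroix 3,968/10,574 × $2,992,500 = 1,122,965.77; Quinlan 1,547/10,574 × $2,992,500 = 437,809.49; Halvorsen 3,054/10,574 × $2,992,500 = 864,298.75.
After rounding ($10): Nwosu $567,430; Delacroix $1,122,970; Quinlan $437,810; Halvorsen $864,300. Sum = $2,992,510.
Difference $2,992,500 − $2,992,510 = −$10 applied to largest allocation (Delacroix): Delacroix becomes $1,122,960.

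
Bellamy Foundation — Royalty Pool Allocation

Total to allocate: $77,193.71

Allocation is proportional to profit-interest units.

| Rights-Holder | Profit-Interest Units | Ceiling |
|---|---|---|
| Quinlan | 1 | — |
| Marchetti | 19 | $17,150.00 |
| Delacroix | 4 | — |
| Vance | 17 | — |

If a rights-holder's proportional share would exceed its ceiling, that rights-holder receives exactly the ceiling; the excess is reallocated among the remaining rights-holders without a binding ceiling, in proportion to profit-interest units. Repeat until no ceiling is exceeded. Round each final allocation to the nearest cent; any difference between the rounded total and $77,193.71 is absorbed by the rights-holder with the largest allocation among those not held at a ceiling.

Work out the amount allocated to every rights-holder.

Quinlan: $2,729.26 | Marchetti: $17,150.00 | Delacroix: $10,917.04 | Vance: $46,397.41

Total profit-interest units = 41.
Pro-rata shares before constraints: Quinlan 1,882.7734; Marchetti 35,772.6949; Delacroix 7,531.0937; Vance 32,007.1480.
Cap binds for Marchetti ($17,150.00); remaining pool $60,043.71 reallocated over remaining profit-interest units 22.
Remaining shares: Quinlan 2,729.2595 → $2,729.26; Delacroix 10,917.0382 → $10,917.04; Vance 46,397.4123 → $46,397.41.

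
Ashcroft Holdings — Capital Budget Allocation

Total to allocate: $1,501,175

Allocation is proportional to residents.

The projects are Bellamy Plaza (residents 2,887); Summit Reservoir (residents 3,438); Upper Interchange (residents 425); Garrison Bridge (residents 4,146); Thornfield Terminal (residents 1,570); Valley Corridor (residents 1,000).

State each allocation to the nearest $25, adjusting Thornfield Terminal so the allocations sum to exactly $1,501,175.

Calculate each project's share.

Bellamy Plaza: $321,850 · Summit Reservoir: $383,275 · Upper Interchange: $47,375 · Garrison Bridge: $462,200 · Thornfield Terminal: $175,000 · Valley Corridor: $111,475

Sum of residents: 13,466.
Unrounded shares: Bellamy Plaza 2,887/13,466 × $1,501,175 = 321,839.61; Summit Reservoir 3,438/13,466 × $1,501,175 = 383,264.49; Upper Interchange 425/13,466 × $1,501,175 = 47,378.54; Garrison Bridge 4,146/13,466 × $1,501,175 = 462,191.56; Thornfield Terminal 1,570/13,466 × $1,501,175 = 175,021.89; Valley Corridor 1,000/13,466 × $1,501,175 = 111,478.91.
Rounded to nearest $25: Bellamy Plaza $321,850; Summit Reservoir $383,275; Upper Interchange $47,375; Garrison Bridge $462,200; Thornfield Terminal $175,025; Valley Corridor $111,475. Sum = $1,501,200.
Difference $1,501,175 − $1,501,200 = −$25 applied to Thornfield Terminal: Thornfield Terminal becomes $175,000.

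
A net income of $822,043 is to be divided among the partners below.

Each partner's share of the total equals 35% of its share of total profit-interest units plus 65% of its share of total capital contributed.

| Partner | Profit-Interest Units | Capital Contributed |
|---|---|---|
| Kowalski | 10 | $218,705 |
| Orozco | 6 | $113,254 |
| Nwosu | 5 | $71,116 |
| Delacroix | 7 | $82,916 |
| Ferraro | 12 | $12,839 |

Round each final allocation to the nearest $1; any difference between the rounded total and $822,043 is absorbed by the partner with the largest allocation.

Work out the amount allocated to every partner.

Profit-interest units total 40; capital contributed total 498,830.
Composite weights (35% profit-interest units + 65% capital contributed): Kowalski 0.3725; Orozco 0.2001; Nwosu 0.1364; Delacroix 0.1693; Ferraro 0.1217.
Pro-rata amounts: Kowalski 306,197.34; Orozco 164,470.69; Nwosu 112,141.17; Delacroix 139,166.64; Ferraro 100,067.17.
Rounded to nearest $1: Kowalski $306,197; Orozco $164,471; Nwosu $112,141; Delacroix $139,167; Ferraro $100,067. Sum = $822,043.
No rounding difference to absorb.

Kowalski: $306,197; Orozco: $164,471; Nwosu: $112,141; Delacroix: $139,167; Ferraro: $100,067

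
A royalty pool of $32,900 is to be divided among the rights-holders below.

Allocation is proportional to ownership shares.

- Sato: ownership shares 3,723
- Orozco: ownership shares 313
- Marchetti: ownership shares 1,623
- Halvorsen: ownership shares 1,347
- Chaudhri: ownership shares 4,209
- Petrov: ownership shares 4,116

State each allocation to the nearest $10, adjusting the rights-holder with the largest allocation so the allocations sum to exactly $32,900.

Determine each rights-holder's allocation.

Combined ownership shares = 15,331.
Unrounded shares: Sato 3,723/15,331 × $32,900 = 7,989.48; Orozco 313/15,331 × $32,900 = 671.69; Marchetti 1,623/15,331 × $32,900 = 3,482.92; Halvorsen 1,347/15,331 × $32,900 = 2,890.63; Chaudhri 4,209/15,331 × $32,900 = 9,032.42; Petrov 4,116/15,331 × $32,900 = 8,832.85.
Rounded to nearest $10: Sato $7,990; Orozco $670; Marchetti $3,480; Halvorsen $2,890; Chaudhri $9,030; Petrov $8,830. Sum = $32,890.
Difference $32,900 − $32,890 = +$10 applied to largest allocation (Chaudhri): Chaudhri becomes $9,040.

Sato: $7,990 | Orozco: $670 | Marchetti: $3,480 | Halvorsen: $2,890 | Chaudhri: $9,040 | Petrov: $8,830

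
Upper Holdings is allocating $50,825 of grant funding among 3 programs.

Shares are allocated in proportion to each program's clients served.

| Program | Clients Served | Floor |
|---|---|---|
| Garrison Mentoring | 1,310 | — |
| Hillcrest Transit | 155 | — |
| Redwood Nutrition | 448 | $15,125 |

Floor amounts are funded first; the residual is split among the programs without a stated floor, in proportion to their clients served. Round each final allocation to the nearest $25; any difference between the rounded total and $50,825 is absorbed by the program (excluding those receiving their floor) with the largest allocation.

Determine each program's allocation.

Fund the minimums — Redwood Nutrition $15,125. Residual $35,700.
Residual split over remaining clients served 1,465: Garrison Mentoring 31,922.87 → $31,925; Hillcrest Transit 3,777.13 → $3,775.

Garrison Mentoring: $31,925 · Hillcrest Transit: $3,775 · Redwood Nutrition: $15,125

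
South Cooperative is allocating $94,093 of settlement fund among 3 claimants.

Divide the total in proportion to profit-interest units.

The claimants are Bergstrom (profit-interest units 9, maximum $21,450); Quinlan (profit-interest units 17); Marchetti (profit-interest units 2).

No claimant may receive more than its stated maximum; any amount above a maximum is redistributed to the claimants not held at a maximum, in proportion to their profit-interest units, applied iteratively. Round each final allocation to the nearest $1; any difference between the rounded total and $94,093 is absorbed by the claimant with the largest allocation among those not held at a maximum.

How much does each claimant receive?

Sum of profit-interest units: 28.
Pro-rata shares before constraints: Bergstrom 30,244.18; Quinlan 57,127.89; Marchetti 6,720.93.
Capped: Bergstrom ($21,450); balance $72,643 reallocated over remaining profit-interest units 19.
Shares after redistribution: Quinlan 64,996.37 → $64,996; Marchetti 7,646.63 → $7,647.

Bergstrom: $21,450 | Quinlan: $64,996 | Marchetti: $7,647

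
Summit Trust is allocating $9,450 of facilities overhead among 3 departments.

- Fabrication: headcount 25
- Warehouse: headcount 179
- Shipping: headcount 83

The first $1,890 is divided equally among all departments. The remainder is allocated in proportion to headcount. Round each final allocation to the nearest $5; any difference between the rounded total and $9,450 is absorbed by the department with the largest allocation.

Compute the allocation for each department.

Fabrication: $1,290 | Warehouse: $5,345 | Shipping: $2,815

First tranche $1,890 split equally: $630 each.
Remainder $7,560 by headcount (total 287): Fabrication 658.54 → $660; Warehouse 4,715.12 → $4,715; Shipping 2,186.34 → $2,185.
Totals: Fabrication $630 + $660 = $1,290; Warehouse $630 + $4,715 = $5,345; Shipping $630 + $2,185 = $2,815.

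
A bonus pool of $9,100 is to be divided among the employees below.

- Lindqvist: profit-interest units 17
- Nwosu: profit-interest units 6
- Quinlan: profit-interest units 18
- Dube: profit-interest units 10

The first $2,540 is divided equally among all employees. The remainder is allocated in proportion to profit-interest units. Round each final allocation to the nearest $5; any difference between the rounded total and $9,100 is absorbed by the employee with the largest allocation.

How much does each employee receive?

Lindqvist: $2,820 | Nwosu: $1,405 | Quinlan: $2,955 | Dube: $1,920

Equal tier: $2,540 ÷ 4 = $635 apiece.
Remainder $6,560 by profit-interest units (total 51): Lindqvist 2,186.67 → $2,185; Nwosu 771.76 → $770; Quinlan 2,315.29 → $2,315; Dube 1,286.27 → $1,285.
Rounding difference +$5 on remainder applied to Quinlan.
Totals: Lindqvist $635 + $2,185 = $2,820; Nwosu $635 + $770 = $1,405; Quinlan $635 + $2,320 = $2,955; Dube $635 + $1,285 = $1,920.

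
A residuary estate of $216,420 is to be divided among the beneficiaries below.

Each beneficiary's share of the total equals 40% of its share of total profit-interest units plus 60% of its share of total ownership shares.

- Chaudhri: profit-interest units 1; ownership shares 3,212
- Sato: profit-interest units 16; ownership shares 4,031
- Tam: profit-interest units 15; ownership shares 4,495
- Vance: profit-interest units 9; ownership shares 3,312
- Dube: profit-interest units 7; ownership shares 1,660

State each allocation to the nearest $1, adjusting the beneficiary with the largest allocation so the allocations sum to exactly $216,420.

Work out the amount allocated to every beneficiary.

Totals — profit-interest units 48, ownership shares 16,710.
Blended shares (40% profit-interest units + 60% ownership shares): Chaudhri 0.1237; Sato 0.2781; Tam 0.2864; Vance 0.1939; Dube 0.1179.
Unrounded shares: Chaudhri 26,763.68; Sato 60,180.56; Tam 61,982.77; Vance 41,968.77; Dube 25,524.22.
At nearest $1: Chaudhri $26,764; Sato $60,181; Tam $61,983; Vance $41,969; Dube $25,524. Sum = $216,421.
Difference $216,420 − $216,421 = −$1 applied to largest allocation (Tam): Tam becomes $61,982.

Chaudhri: $26,764 | Sato: $60,181 | Tam: $61,982 | Vance: $41,969 | Dube: $25,524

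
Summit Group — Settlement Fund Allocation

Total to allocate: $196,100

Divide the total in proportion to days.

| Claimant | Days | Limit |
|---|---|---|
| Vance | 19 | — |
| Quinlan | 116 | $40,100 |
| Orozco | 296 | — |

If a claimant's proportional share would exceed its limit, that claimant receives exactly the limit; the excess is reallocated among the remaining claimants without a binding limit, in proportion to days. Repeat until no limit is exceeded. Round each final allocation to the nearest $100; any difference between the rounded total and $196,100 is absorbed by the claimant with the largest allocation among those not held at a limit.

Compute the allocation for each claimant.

Days total: 431.
Pro-rata shares before constraints: Vance 8,644.78; Quinlan 52,778.65; Orozco 134,676.57.
Held at cap: Quinlan ($40,100); balance $156,000 reallocated over remaining days 315.
Redistributed shares: Vance 9,409.52 → $9,400; Orozco 146,590.48 → $146,600.

Vance: $9,400 · Quinlan: $40,100 · Orozco: $146,600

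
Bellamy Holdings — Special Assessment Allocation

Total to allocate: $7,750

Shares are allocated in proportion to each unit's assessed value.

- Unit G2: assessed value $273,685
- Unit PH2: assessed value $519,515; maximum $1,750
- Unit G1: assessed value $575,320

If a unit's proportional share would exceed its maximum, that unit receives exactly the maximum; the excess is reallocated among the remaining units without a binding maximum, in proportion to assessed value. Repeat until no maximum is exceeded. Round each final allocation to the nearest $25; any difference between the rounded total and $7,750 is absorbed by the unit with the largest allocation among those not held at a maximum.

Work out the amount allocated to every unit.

Unit G2: $1,925 · Unit PH2: $1,750 · Unit G1: $4,075

Combined assessed value = 1,368,520.
Proportional shares (ignoring caps): Unit G2 1,549.89; Unit PH2 2,942.04; Unit G1 3,258.07.
Cap binds for Unit PH2 ($1,750); remaining pool $6,000 reallocated over remaining assessed value 849,005.
Shares after redistribution: Unit G2 1,934.16 → $1,925; Unit G1 4,065.84 → $4,075.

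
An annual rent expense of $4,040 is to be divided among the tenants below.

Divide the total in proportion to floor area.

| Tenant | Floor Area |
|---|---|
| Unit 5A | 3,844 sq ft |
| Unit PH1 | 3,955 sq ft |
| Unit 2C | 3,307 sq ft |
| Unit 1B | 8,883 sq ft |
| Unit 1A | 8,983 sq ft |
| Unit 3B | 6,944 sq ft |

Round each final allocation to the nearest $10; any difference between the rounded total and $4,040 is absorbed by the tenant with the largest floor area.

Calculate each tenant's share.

Unit 5A: $430; Unit PH1: $440; Unit 2C: $370; Unit 1B: $1,000; Unit 1A: $1,020; Unit 3B: $780

Sum of floor area: 35,916.
Unrounded shares: Unit 5A 3,844/35,916 × $4,040 = 432.39; Unit PH1 3,955/35,916 × $4,040 = 444.88; Unit 2C 3,307/35,916 × $4,040 = 371.99; Unit 1B 8,883/35,916 × $4,040 = 999.20; Unit 1A 8,983/35,916 × $4,040 = 1,010.45; Unit 3B 6,944/35,916 × $4,040 = 781.09.
After rounding ($10): Unit 5A $430; Unit PH1 $440; Unit 2C $370; Unit 1B $1,000; Unit 1A $1,010; Unit 3B $780. Sum = $4,030.
Difference $4,040 − $4,030 = +$10 applied to largest floor area (Unit 1A): Unit 1A becomes $1,020.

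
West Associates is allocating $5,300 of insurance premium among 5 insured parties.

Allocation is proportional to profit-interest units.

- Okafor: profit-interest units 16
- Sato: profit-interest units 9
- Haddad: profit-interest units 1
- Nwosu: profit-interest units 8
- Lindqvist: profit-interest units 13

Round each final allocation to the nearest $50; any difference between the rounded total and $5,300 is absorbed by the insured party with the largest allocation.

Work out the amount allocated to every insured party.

Okafor: $1,850; Sato: $1,000; Haddad: $100; Nwosu: $900; Lindqvist: $1,450

Profit-interest units total: 47.
Pro-rata amounts: Okafor 16/47 × $5,300 = 1,804.26; Sato 9/47 × $5,300 = 1,014.89; Haddad 1/47 × $5,300 = 112.77; Nwosu 8/47 × $5,300 = 902.13; Lindqvist 13/47 × $5,300 = 1,465.96.
Rounded to nearest $50: Okafor $1,800; Sato $1,000; Haddad $100; Nwosu $900; Lindqvist $1,450. Sum = $5,250.
Difference $5,300 − $5,250 = +$50 applied to largest allocation (Okafor): Okafor becomes $1,850.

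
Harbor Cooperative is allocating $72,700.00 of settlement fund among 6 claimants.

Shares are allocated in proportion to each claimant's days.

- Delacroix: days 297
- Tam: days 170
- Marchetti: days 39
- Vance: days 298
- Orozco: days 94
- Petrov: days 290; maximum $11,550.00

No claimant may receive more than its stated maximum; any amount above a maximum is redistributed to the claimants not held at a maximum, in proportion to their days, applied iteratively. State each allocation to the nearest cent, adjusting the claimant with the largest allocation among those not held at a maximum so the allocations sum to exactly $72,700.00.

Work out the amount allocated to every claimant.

Delacroix: $20,224.44; Tam: $11,576.28; Marchetti: $2,655.73; Vance: $20,292.55; Orozco: $6,401.00; Petrov: $11,550.00

Combined days = 1,188.
Proportional shares (ignoring caps): Delacroix 18,175.0000; Tam 10,403.1987; Marchetti 2,386.6162; Vance 18,236.1953; Orozco 5,752.3569; Petrov 17,746.6330.
Held at cap: Petrov ($11,550.00); balance $61,150.00 reallocated over remaining days 898.
Remaining shares: Delacroix 20,224.4432 → $20,224.44; Tam 11,576.2806 → $11,576.28; Marchetti 2,655.73497 → $2,655.73; Vance 20,292.5390 → $20,292.54; Orozco 6,401.0022 → $6,401.00.
Rounding difference +$0.01 applied to Vance → $20,292.55.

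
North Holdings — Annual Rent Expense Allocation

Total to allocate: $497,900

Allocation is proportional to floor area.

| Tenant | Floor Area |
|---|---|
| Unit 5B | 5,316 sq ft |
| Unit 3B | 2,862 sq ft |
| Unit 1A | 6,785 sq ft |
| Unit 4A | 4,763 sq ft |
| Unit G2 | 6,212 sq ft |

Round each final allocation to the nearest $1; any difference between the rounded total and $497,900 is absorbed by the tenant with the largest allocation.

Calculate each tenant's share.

Unit 5B: $102,045 | Unit 3B: $54,938 | Unit 1A: $130,244 | Unit 4A: $91,429 | Unit G2: $119,244

Floor area total: 25,938.
Unrounded shares: Unit 5B 5,316/25,938 × $497,900 = 102,044.74; Unit 3B 2,862/25,938 × $497,900 = 54,938.31; Unit 1A 6,785/25,938 × $497,900 = 130,243.33; Unit 4A 4,763/25,938 × $497,900 = 91,429.47; Unit G2 6,212/25,938 × $497,900 = 119,244.15.
Rounded to nearest $1: Unit 5B $102,045; Unit 3B $54,938; Unit 1A $130,243; Unit 4A $91,429; Unit G2 $119,244. Sum = $497,899.
Difference $497,900 − $497,899 = +$1 applied to largest allocation (Unit 1A): Unit 1A becomes $130,244.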